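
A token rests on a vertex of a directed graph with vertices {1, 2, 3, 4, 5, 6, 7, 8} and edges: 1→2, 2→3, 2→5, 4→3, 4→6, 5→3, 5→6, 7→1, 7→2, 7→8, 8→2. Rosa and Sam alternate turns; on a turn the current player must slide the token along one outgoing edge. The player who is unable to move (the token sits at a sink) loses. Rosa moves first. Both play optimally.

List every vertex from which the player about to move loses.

1, 3, 6, 8

Build the W/L table. Terminal = L. A non-terminal position is W if it has a move to some L; otherwise it is L.
Every edge goes from a vertex to one that appears earlier in the order 6, 3, 4, 5, 2, 1, 8, 7, so processing vertices in that order labels each vertex after all of its successors.
6: no outgoing edge → L
3: no outgoing edge → L
4: reaches L-position 3 → W
5: reaches L-position 3 → W
2: reaches L-position 3 → W
1: only reaches 2(W), which is W → L
8: only reaches 2(W), which is W → L
7: reaches L-position 8 → W
The losing starting vertices are exactly the entries labelled L in this table (4 of them).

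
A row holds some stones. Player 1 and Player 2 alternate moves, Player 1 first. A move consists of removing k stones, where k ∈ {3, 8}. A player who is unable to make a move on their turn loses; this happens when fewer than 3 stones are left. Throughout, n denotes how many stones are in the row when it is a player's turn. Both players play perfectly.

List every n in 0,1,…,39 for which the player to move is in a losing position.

0, 1, 2, 6, 7, 11, 12, 13, 17, 18, 22, 23, 24, 28, 29, 33, 34, 35, 39

Work bottom-up. With no move the player to move loses. Otherwise the position is W if at least one move leads to an L position for the opponent, and L if every move leads to a W.
n=0: no move → L
n=1: no move → L
n=2: no move → L
n=3: →0(L), so W
n=4: →1(L), so W
n=5: →2(L), so W
n=6: →3(W) only, which is W, so L
n=7: →4(W) only, which is W, so L
n=8: →0(L), so W
n=9: →6(L), so W
n=10: →7(L), so W
n=11: →8(W), 3(W) — all W, so L
n=12: →9(W), 4(W) — all W, so L
n=13: →10(W), 5(W) — all W, so L
n=14: →11(L), so W
n=15: →12(L), so W
n=16: →13(L), so W
n=17: →14(W), 9(W) — all W, so L
n=18: →15(W), 10(W) — all W, so L
n=19: →11(L), so W
n=20: →17(L), so W
n=21: →18(L), so W
n=22: →19(W), 14(W) — all W, so L
n=23: →20(W), 15(W) — all W, so L
n=24: →21(W), 16(W) — all W, so L
n=25: →22(L), so W
n=26: →23(L), so W
n=27: →24(L), so W
n=28: →25(W), 20(W) — all W, so L
n=29: →26(W), 21(W) — all W, so L
n=30: →22(L), so W
n=31: →28(L), so W
n=32: →29(L), so W
n=33: →30(W), 25(W) — all W, so L
n=34: →31(W), 26(W) — all W, so L
n=35: →32(W), 27(W) — all W, so L
n=36: →33(L), so W
n=37: →34(L), so W
n=38: →35(L), so W
n=39: →36(W), 31(W) — all W, so L
Reading off the rows marked L gives the requested list; there are 19 such values of n.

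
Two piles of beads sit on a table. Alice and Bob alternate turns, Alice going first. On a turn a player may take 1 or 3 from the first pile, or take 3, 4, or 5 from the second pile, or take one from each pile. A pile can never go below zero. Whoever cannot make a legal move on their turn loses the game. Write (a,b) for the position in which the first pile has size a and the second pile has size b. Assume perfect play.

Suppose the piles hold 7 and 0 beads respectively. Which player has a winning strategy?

Alice wins.

Label each position W (a win for the player to move) or L (a loss). A position with no legal move is L; any other position is W exactly when some move reaches an L, and L when every move reaches a W.
No move ever increases a pile, so every position that can arise here has a ≤ 7 and b ≤ 0; it is enough to label the cells with 0 ≤ a ≤ 7 and 0 ≤ b ≤ 0.
Every move lowers a or b (never raises either), so fill the grid row by row in increasing a, and left to right within a row: each cell's successors are then already labelled.
      b=0
a=0:    L
a=1:    W
a=2:    L
a=3:    W
a=4:    L
a=5:    W
a=6:    L
a=7:    W
Cells with no legal move (terminal, hence L): (0,0).
The remaining L cells, each justified by listing all of its moves:
(2,0): only reaches (1,0)(W), which is W → L
(4,0): only reaches (3,0)(W), (1,0)(W), all W → L
(6,0): only reaches (5,0)(W), (3,0)(W), all W → L
Every other cell has at least one move into one of the L cells above, so it is W.
The starting position (7,0) is W: Alice should move to (6,0), handing over an L position.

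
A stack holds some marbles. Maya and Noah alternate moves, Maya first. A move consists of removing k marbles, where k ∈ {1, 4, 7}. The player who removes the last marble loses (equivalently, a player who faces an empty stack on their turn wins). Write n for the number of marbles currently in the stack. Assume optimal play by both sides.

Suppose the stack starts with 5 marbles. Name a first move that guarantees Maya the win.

Compute win/loss labels from the base case upward. A position with no move is W. Any other position is W if it can reach an L in one move, else L.
n=0: no move; the opponent has just taken the last marble and therefore loses → W
n=1: L (sole option 0(W) is W)
n=2: W (go to 1, an L position)
n=3: L (sole option 2(W) is W)
n=4: W (go to 3, an L position)
n=5: W (go to 1, an L position)
From 5, the L positions reachable in one move are: 1.

Remove 4, leaving 1.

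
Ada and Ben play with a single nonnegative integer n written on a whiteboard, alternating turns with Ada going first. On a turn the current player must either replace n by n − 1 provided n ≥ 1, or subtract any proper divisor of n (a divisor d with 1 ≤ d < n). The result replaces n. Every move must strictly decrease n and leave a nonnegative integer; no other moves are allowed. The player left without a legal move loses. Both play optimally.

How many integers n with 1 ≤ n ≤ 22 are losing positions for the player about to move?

Classify positions by backward induction: terminal positions (no move available) are L. From any other position, the mover wins iff some move reaches an L.
n=0: no move → L
n=1: W (go to 0, an L position)
n=2: L (sole option 1(W) is W)
n=3: W (go to 2, an L position)
n=4: W (go to 2, an L position)
n=5: L (sole option 4(W) is W)
n=6: W (go to 5, an L position)
n=7: L (sole option 6(W) is W)
n=8: W (go to 7, an L position)
n=9: L (options 6(W), 8(W) are all W)
n=10: W (go to 5, an L position)
n=11: L (sole option 10(W) is W)
n=12: W (go to 9, an L position)
n=13: L (sole option 12(W) is W)
n=14: W (go to 7, an L position)
n=15: L (options 10(W), 12(W), 14(W) are all W)
n=16: W (go to 15, an L position)
n=17: L (sole option 16(W) is W)
n=18: W (go to 9, an L position)
n=19: L (sole option 18(W) is W)
n=20: W (go to 15, an L position)
n=21: L (options 14(W), 18(W), 20(W) are all W)
n=22: W (go to 11, an L position)
L entries with 1 ≤ n ≤ 22 (n=0 is outside the asked range and is not counted): n = 2, 5, 7, 9, 11, 13, 15, 17, 19, 21; that makes 10.

10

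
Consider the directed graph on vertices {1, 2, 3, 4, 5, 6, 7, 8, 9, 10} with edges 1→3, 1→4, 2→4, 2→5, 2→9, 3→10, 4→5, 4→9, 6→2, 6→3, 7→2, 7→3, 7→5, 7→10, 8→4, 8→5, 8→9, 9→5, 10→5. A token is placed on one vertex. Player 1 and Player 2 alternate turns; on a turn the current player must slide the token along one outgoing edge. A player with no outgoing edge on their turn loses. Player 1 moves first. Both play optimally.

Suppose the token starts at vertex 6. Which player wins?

Player 1 wins.

Compute win/loss labels from the base case upward. A position with no move is L. Any other position is W if it can reach an L in one move, else L.
Every edge goes from a vertex to one that appears earlier in the order 5, 9, 4, 2, 10, 3, 8, 1, 6, 7, so processing vertices in that order labels each vertex after all of its successors.
5: no outgoing edge → L
9: reaches L-position 5 → W
4: reaches L-position 5 → W
2: reaches L-position 5 → W
10: reaches L-position 5 → W
3: only reaches 10(W), which is W → L
8: reaches L-position 5 → W
1: reaches L-position 3 → W
6: reaches L-position 3 → W
7: reaches L-position 3 → W
The starting position 6 is W: Player 1 should move to 3, handing over an L position.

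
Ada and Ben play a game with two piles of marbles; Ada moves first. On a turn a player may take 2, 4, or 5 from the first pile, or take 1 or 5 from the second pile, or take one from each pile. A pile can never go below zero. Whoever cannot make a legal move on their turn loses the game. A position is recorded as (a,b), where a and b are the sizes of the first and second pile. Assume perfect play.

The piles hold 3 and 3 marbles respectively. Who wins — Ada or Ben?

Ben wins.

Compute win/loss labels from the base case upward. A position with no move is L. Any other position is W if it can reach an L in one move, else L.
No move ever increases a pile, so every position that can arise here has a ≤ 3 and b ≤ 3; it is enough to label the cells with 0 ≤ a ≤ 3 and 0 ≤ b ≤ 3.
Every move lowers a or b (never raises either), so fill the grid row by row in increasing a, and left to right within a row: each cell's successors are then already labelled.
      b=0  b=1  b=2  b=3
a=0:    L    W    L    W
a=1:    L    W    L    W
a=2:    W    W    W    W
a=3:    W    L    W    L
Cells with no legal move (terminal, hence L): (0,0), (1,0).
The remaining L cells, each justified by listing all of its moves:
(0,2): →(0,1)(W) only, which is W, so L
(1,2): →(1,1)(W), (0,1)(W) — all W, so L
(3,1): →(1,1)(W), (3,0)(W), (2,0)(W) — all W, so L
(3,3): →(1,3)(W), (3,2)(W), (2,2)(W) — all W, so L
Every other cell has at least one move into one of the L cells above, so it is W.
The starting position (3,3) is L: whatever Ada does, the opponent receives a W position.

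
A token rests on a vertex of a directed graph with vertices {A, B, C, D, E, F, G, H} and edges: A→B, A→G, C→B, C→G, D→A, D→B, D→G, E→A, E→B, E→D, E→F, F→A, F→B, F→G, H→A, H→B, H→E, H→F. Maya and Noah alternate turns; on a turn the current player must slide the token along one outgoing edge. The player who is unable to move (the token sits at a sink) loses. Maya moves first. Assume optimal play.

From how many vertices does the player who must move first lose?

2

Compute win/loss labels from the base case upward. A position with no move is L. Any other position is W if it can reach an L in one move, else L.
Every edge goes from a vertex to one that appears earlier in the order B, G, A, D, F, E, H, C, so processing vertices in that order labels each vertex after all of its successors.
B: no outgoing edge → L
G: no outgoing edge → L
A: reaches L-position G → W
D: reaches L-position G → W
F: reaches L-position G → W
E: reaches L-position B → W
H: reaches L-position B → W
C: reaches L-position G → W
The L vertices are B, G; that is 2 in all.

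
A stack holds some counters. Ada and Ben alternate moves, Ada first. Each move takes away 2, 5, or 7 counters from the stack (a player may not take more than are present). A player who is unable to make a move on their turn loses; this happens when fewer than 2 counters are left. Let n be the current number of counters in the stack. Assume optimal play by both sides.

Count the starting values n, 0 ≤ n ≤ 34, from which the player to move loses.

Use the standard recursion: the mover loses at a terminal position; elsewhere, the mover wins exactly when some move hands the opponent an L position.
n=0: no move → L
n=1: no move → L
n=2: reaches L-position 0 → W
n=3: reaches L-position 1 → W
n=4: only reaches 2(W), which is W → L
n=5: reaches L-position 0 → W
n=6: reaches L-position 4 → W
n=7: reaches L-position 0 → W
n=8: reaches L-position 1 → W
n=9: reaches L-position 4 → W
n=10: only reaches 8(W), 5(W), 3(W), all W → L
n=11: reaches L-position 4 → W
n=12: reaches L-position 10 → W
n=13: only reaches 11(W), 8(W), 6(W), all W → L
n=14: only reaches 12(W), 9(W), 7(W), all W → L
n=15: reaches L-position 13 → W
n=16: reaches L-position 14 → W
n=17: reaches L-position 10 → W
n=18: reaches L-position 13 → W
n=19: reaches L-position 14 → W
n=20: reaches L-position 13 → W
n=21: reaches L-position 14 → W
n=22: only reaches 20(W), 17(W), 15(W), all W → L
n=23: only reaches 21(W), 18(W), 16(W), all W → L
n=24: reaches L-position 22 → W
n=25: reaches L-position 23 → W
n=26: only reaches 24(W), 21(W), 19(W), all W → L
n=27: reaches L-position 22 → W
n=28: reaches L-position 26 → W
n=29: reaches L-position 22 → W
n=30: reaches L-position 23 → W
n=31: reaches L-position 26 → W
n=32: only reaches 30(W), 27(W), 25(W), all W → L
n=33: reaches L-position 26 → W
n=34: reaches L-position 32 → W
L entries with 0 ≤ n ≤ 34: n = 0, 1, 4, 10, 13, 14, 22, 23, 26, 32; that makes 10.

10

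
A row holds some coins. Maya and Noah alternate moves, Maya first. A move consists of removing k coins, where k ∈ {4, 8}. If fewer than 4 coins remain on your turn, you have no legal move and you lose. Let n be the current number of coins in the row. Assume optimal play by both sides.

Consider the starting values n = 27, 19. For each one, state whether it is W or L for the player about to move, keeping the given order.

27: L, 19: W

Compute win/loss labels from the base case upward. A position with no move is L. Any other position is W if it can reach an L in one move, else L.
n=0: no move → L
n=1: no move → L
n=2: no move → L
n=3: no move → L
n=4: →0(L), so W
n=5: →1(L), so W
n=6: →2(L), so W
n=7: →3(L), so W
n=8: →0(L), so W
n=9: →1(L), so W
n=10: →2(L), so W
n=11: →3(L), so W
n=12: →8(W), 4(W) — all W, so L
n=13: →9(W), 5(W) — all W, so L
n=14: →10(W), 6(W) — all W, so L
n=15: →11(W), 7(W) — all W, so L
n=16: →12(L), so W
n=17: →13(L), so W
n=18: →14(L), so W
n=19: →15(L), so W
n=20: →12(L), so W
n=21: →13(L), so W
n=22: →14(L), so W
n=23: →15(L), so W
n=24: →20(W), 16(W) — all W, so L
n=25: →21(W), 17(W) — all W, so L
n=26: →22(W), 18(W) — all W, so L
n=27: →23(W), 19(W) — all W, so L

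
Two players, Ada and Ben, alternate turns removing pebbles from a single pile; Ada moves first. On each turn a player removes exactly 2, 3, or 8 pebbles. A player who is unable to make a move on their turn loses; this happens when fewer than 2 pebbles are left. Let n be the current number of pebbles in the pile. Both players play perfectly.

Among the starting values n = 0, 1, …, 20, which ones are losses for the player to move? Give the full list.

0, 1, 5, 6, 10, 11, 15, 16, 20

Classify positions by backward induction: terminal positions (no move available) are L. From any other position, the mover wins iff some move reaches an L.
n=0: no move → L
n=1: no move → L
n=2: →0(L), so W
n=3: →1(L), so W
n=4: →1(L), so W
n=5: →3(W), 2(W) — all W, so L
n=6: →4(W), 3(W) — all W, so L
n=7: →5(L), so W
n=8: →6(L), so W
n=9: →6(L), so W
n=10: →8(W), 7(W), 2(W) — all W, so L
n=11: →9(W), 8(W), 3(W) — all W, so L
n=12: →10(L), so W
n=13: →11(L), so W
n=14: →11(L), so W
n=15: →13(W), 12(W), 7(W) — all W, so L
n=16: →14(W), 13(W), 8(W) — all W, so L
n=17: →15(L), so W
n=18: →16(L), so W
n=19: →16(L), so W
n=20: →18(W), 17(W), 12(W) — all W, so L
Reading off the rows marked L gives the requested list; there are 9 such values of n.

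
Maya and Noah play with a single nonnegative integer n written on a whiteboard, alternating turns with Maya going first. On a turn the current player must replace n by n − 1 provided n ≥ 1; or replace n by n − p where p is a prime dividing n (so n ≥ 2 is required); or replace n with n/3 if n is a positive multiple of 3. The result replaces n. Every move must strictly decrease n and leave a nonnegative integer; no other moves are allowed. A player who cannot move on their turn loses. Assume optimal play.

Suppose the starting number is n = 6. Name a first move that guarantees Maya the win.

Move to 4.

Positions with no move are L. A position that does have a move is losing for the player to move precisely when every available move leads to a winning position for the opponent. Fill in the labels:
n=0: no move → L
n=1: reaches L-position 0 → W
n=2: reaches L-position 0 → W
n=3: reaches L-position 0 → W
n=4: only reaches 2(W), 3(W), all W → L
n=5: reaches L-position 0 → W
n=6: reaches L-position 4 → W
From 6, the L positions reachable in one move are: 4.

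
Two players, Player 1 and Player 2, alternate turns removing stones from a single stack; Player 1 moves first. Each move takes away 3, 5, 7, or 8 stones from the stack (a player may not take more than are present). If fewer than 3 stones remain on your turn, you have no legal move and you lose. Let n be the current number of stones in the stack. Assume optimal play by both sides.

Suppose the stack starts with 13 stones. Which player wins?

Player 2 wins.

Build the W/L table. Terminal = L. A non-terminal position is W if it has a move to some L; otherwise it is L.
n=0: no move → L
n=1: no move → L
n=2: no move → L
n=3: reaches L-position 0 → W
n=4: reaches L-position 1 → W
n=5: reaches L-position 2 → W
n=6: reaches L-position 1 → W
n=7: reaches L-position 2 → W
n=8: reaches L-position 1 → W
n=9: reaches L-position 2 → W
n=10: reaches L-position 2 → W
n=11: only reaches 8(W), 6(W), 4(W), 3(W), all W → L
n=12: only reaches 9(W), 7(W), 5(W), 4(W), all W → L
n=13: only reaches 10(W), 8(W), 6(W), 5(W), all W → L
Every move from 13 reaches a W position, so the mover loses.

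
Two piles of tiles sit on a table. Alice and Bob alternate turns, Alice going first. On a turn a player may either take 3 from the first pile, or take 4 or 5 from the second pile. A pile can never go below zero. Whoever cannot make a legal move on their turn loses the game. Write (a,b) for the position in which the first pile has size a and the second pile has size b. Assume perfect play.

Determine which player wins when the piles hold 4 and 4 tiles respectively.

Compute win/loss labels from the base case upward. A position with no move is L. Any other position is W if it can reach an L in one move, else L.
No move ever increases a pile, so every position that can arise here has a ≤ 4 and b ≤ 4; it is enough to label the cells with 0 ≤ a ≤ 4 and 0 ≤ b ≤ 4.
Every move lowers a or b (never raises either), so fill the grid row by row in increasing a, and left to right within a row: each cell's successors are then already labelled.
      b=0  b=1  b=2  b=3  b=4
a=0:    L    L    L    L    W
a=1:    L    L    L    L    W
a=2:    L    L    L    L    W
a=3:    W    W    W    W    L
a=4:    W    W    W    W    L
Cells with no legal move (terminal, hence L): (0,0), (0,1), (0,2), (0,3), (1,0), (1,1), (1,2), (1,3), (2,0), (2,1), (2,2), (2,3).
The remaining L cells, each justified by listing all of its moves:
(3,4): moves to (0,4)(W), (3,0)(W); every one is W ⇒ L
(4,4): moves to (1,4)(W), (4,0)(W); every one is W ⇒ L
Every other cell has at least one move into one of the L cells above, so it is W.
Every move from (4,4) reaches a W position, so the mover loses.

Bob wins.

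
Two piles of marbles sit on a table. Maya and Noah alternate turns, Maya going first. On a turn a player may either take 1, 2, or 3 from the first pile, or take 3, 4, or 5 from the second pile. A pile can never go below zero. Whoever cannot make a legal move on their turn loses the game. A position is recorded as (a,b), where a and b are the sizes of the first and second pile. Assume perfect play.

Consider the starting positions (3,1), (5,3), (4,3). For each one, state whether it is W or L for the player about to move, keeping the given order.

Build the W/L table. Terminal = L. A non-terminal position is W if it has a move to some L; otherwise it is L.
No move ever increases a pile, so every position that can arise here has a ≤ 5 and b ≤ 3; it is enough to label the cells with 0 ≤ a ≤ 5 and 0 ≤ b ≤ 3.
Every move lowers a or b (never raises either), so fill the grid row by row in increasing a, and left to right within a row: each cell's successors are then already labelled.
      b=0  b=1  b=2  b=3
a=0:    L    L    L    W
a=1:    W    W    W    L
a=2:    W    W    W    W
a=3:    W    W    W    W
a=4:    L    L    L    W
a=5:    W    W    W    L
Cells with no legal move (terminal, hence L): (0,0), (0,1), (0,2).
The remaining L cells, each justified by listing all of its moves:
(1,3): moves to (0,3)(W), (1,0)(W); every one is W ⇒ L
(4,0): moves to (3,0)(W), (2,0)(W), (1,0)(W); every one is W ⇒ L
(4,1): moves to (3,1)(W), (2,1)(W), (1,1)(W); every one is W ⇒ L
(4,2): moves to (3,2)(W), (2,2)(W), (1,2)(W); every one is W ⇒ L
(5,3): moves to (4,3)(W), (3,3)(W), (2,3)(W), (5,0)(W); every one is W ⇒ L
Every other cell has at least one move into one of the L cells above, so it is W.
(3,1): the move to (0,1) reaches an L cell, so W
(5,3): one of the L cells justified above, so L
(4,3): the move to (1,3) reaches an L cell, so W

(3,1): W, (5,3): L, (4,3): W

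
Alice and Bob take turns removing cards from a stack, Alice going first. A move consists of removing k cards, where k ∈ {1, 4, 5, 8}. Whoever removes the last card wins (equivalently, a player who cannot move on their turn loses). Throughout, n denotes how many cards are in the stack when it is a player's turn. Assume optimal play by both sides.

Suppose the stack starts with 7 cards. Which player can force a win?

Alice wins.

Positions with no move are L. A position that does have a move is losing for the player to move precisely when every available move leads to a winning position for the opponent. Fill in the labels:
n=0: no move → L
n=1: can move to 0, which is L ⇒ W
n=2: the only move is to 1(W), a W ⇒ L
n=3: can move to 2, which is L ⇒ W
n=4: can move to 0, which is L ⇒ W
n=5: can move to 0, which is L ⇒ W
n=6: can move to 2, which is L ⇒ W
n=7: can move to 2, which is L ⇒ W
From 7 Alice can remove 5, leaving 2, reaching an L position.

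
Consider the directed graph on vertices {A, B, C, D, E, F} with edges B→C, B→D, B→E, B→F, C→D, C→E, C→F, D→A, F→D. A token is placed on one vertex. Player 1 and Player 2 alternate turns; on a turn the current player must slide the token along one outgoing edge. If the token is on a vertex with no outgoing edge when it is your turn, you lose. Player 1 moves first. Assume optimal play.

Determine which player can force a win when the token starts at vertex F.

Player 2 wins.

Classify positions by backward induction: terminal positions (no move available) are L. From any other position, the mover wins iff some move reaches an L.
Every edge goes from a vertex to one that appears earlier in the order A, E, D, F, C, B, so processing vertices in that order labels each vertex after all of its successors.
A: no outgoing edge → L
E: no outgoing edge → L
D: →A(L), so W
F: →D(W) only, which is W, so L
C: →F(L), so W
B: →F(L), so W
Every move from F reaches a W position, so the mover loses.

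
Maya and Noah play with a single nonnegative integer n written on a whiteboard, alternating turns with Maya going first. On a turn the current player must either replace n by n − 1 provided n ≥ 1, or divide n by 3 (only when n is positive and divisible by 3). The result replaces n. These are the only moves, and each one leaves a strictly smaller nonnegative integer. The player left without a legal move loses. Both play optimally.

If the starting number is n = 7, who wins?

Use the standard recursion: the mover loses at a terminal position; elsewhere, the mover wins exactly when some move hands the opponent an L position.
n=0: no move → L
n=1: W (go to 0, an L position)
n=2: L (sole option 1(W) is W)
n=3: W (go to 2, an L position)
n=4: L (sole option 3(W) is W)
n=5: W (go to 4, an L position)
n=6: W (go to 2, an L position)
n=7: L (sole option 6(W) is W)
Every move from 7 reaches a W position, so the mover loses.

Noah wins.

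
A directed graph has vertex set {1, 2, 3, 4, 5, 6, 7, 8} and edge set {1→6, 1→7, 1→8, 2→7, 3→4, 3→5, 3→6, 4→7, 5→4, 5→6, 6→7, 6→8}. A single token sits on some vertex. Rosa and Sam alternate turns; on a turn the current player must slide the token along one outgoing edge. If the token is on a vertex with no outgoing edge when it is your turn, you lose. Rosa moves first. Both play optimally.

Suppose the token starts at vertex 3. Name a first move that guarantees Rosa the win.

Label each position W (a win for the player to move) or L (a loss). A position with no legal move is L; any other position is W exactly when some move reaches an L, and L when every move reaches a W.
Every edge goes from a vertex to one that appears earlier in the order 8, 7, 6, 4, 5, 1, 2, 3, so processing vertices in that order labels each vertex after all of its successors.
8: no outgoing edge → L
7: no outgoing edge → L
6: reaches L-position 7 → W
4: reaches L-position 7 → W
5: only reaches 4(W), 6(W), all W → L
1: reaches L-position 7 → W
2: reaches L-position 7 → W
3: reaches L-position 5 → W
From 3, the L positions reachable in one move are: 5.

Move to 5.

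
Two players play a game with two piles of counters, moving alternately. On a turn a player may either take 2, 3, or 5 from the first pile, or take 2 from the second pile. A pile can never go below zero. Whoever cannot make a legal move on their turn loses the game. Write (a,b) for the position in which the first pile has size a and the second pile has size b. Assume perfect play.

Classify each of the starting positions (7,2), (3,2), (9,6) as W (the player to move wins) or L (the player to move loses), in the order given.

Positions with no move are L. A position that does have a move is losing for the player to move precisely when every available move leads to a winning position for the opponent. Fill in the labels:
No move ever increases a pile, so every position that can arise here has a ≤ 9 and b ≤ 6; it is enough to label the cells with 0 ≤ a ≤ 9 and 0 ≤ b ≤ 6.
Every move lowers a or b (never raises either), so fill the grid row by row in increasing a, and left to right within a row: each cell's successors are then already labelled.
      b=0  b=1  b=2  b=3  b=4  b=5  b=6
a=0:    L    L    W    W    L    L    W
a=1:    L    L    W    W    L    L    W
a=2:    W    W    L    L    W    W    L
a=3:    W    W    L    L    W    W    L
a=4:    W    W    W    W    W    W    W
a=5:    W    W    W    W    W    W    W
a=6:    W    W    W    W    W    W    W
a=7:    L    L    W    W    L    L    W
a=8:    L    L    W    W    L    L    W
a=9:    W    W    L    L    W    W    L
Cells with no legal move (terminal, hence L): (0,0), (0,1), (1,0), (1,1).
The remaining L cells, each justified by listing all of its moves:
(0,4): the only move is to (0,2)(W), a W ⇒ L
(0,5): the only move is to (0,3)(W), a W ⇒ L
(1,4): the only move is to (1,2)(W), a W ⇒ L
(1,5): the only move is to (1,3)(W), a W ⇒ L
(2,2): moves to (0,2)(W), (2,0)(W); every one is W ⇒ L
(2,3): moves to (0,3)(W), (2,1)(W); every one is W ⇒ L
(2,6): moves to (0,6)(W), (2,4)(W); every one is W ⇒ L
(3,2): moves to (1,2)(W), (0,2)(W), (3,0)(W); every one is W ⇒ L
(3,3): moves to (1,3)(W), (0,3)(W), (3,1)(W); every one is W ⇒ L
(3,6): moves to (1,6)(W), (0,6)(W), (3,4)(W); every one is W ⇒ L
(7,0): moves to (5,0)(W), (4,0)(W), (2,0)(W); every one is W ⇒ L
(7,1): moves to (5,1)(W), (4,1)(W), (2,1)(W); every one is W ⇒ L
(7,4): moves to (5,4)(W), (4,4)(W), (2,4)(W), (7,2)(W); every one is W ⇒ L
(7,5): moves to (5,5)(W), (4,5)(W), (2,5)(W), (7,3)(W); every one is W ⇒ L
(8,0): moves to (6,0)(W), (5,0)(W), (3,0)(W); every one is W ⇒ L
(8,1): moves to (6,1)(W), (5,1)(W), (3,1)(W); every one is W ⇒ L
(8,4): moves to (6,4)(W), (5,4)(W), (3,4)(W), (8,2)(W); every one is W ⇒ L
(8,5): moves to (6,5)(W), (5,5)(W), (3,5)(W), (8,3)(W); every one is W ⇒ L
(9,2): moves to (7,2)(W), (6,2)(W), (4,2)(W), (9,0)(W); every one is W ⇒ L
(9,3): moves to (7,3)(W), (6,3)(W), (4,3)(W), (9,1)(W); every one is W ⇒ L
(9,6): moves to (7,6)(W), (6,6)(W), (4,6)(W), (9,4)(W); every one is W ⇒ L
Every other cell has at least one move into one of the L cells above, so it is W.
(7,2): the move to (2,2) reaches an L cell, so W
(3,2): one of the L cells justified above, so L
(9,6): one of the L cells justified above, so L

(7,2): W, (3,2): L, (9,6): L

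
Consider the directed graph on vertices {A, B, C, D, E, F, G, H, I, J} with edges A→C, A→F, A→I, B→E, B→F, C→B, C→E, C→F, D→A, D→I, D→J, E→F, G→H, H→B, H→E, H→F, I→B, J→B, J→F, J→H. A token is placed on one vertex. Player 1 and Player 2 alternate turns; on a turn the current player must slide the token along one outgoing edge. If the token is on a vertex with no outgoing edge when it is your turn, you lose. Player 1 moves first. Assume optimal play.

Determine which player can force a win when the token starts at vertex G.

Use the standard recursion: the mover loses at a terminal position; elsewhere, the mover wins exactly when some move hands the opponent an L position.
Every edge goes from a vertex to one that appears earlier in the order F, E, B, H, J, C, I, A, D, G, so processing vertices in that order labels each vertex after all of its successors.
F: no outgoing edge → L
E: reaches L-position F → W
B: reaches L-position F → W
H: reaches L-position F → W
J: reaches L-position F → W
C: reaches L-position F → W
I: only reaches B(W), which is W → L
A: reaches L-position I → W
D: reaches L-position I → W
G: only reaches H(W), which is W → L
Every move from G reaches a W position, so the mover loses.

Player 2 wins.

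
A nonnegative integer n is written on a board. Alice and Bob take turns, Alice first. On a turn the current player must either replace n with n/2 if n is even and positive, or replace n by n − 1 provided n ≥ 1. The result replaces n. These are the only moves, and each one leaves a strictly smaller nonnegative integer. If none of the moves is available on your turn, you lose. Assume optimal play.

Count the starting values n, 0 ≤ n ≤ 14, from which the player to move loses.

Classify positions by backward induction: terminal positions (no move available) are L. From any other position, the mover wins iff some move reaches an L.
n=0: no move → L
n=1: reaches L-position 0 → W
n=2: only reaches 1(W), which is W → L
n=3: reaches L-position 2 → W
n=4: reaches L-position 2 → W
n=5: only reaches 4(W), which is W → L
n=6: reaches L-position 5 → W
n=7: only reaches 6(W), which is W → L
n=8: reaches L-position 7 → W
n=9: only reaches 8(W), which is W → L
n=10: reaches L-position 5 → W
n=11: only reaches 10(W), which is W → L
n=12: reaches L-position 11 → W
n=13: only reaches 12(W), which is W → L
n=14: reaches L-position 7 → W
L entries with 0 ≤ n ≤ 14: n = 0, 2, 5, 7, 9, 11, 13; that makes 7.

7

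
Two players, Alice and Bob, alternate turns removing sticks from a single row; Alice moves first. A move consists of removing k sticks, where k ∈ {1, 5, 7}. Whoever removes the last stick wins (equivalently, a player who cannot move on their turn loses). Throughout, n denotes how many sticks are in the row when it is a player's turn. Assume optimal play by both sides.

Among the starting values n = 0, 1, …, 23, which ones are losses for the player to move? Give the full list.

0, 2, 4, 6, 8, 10, 12, 14, 16, 18, 20, 22

Use the standard recursion: the mover loses at a terminal position; elsewhere, the mover wins exactly when some move hands the opponent an L position.
n=0: no move → L
n=1: can move to 0, which is L ⇒ W
n=2: the only move is to 1(W), a W ⇒ L
n=3: can move to 2, which is L ⇒ W
n=4: the only move is to 3(W), a W ⇒ L
n=5: can move to 4, which is L ⇒ W
n=6: moves to 5(W), 1(W); every one is W ⇒ L
n=7: can move to 6, which is L ⇒ W
n=8: moves to 7(W), 3(W), 1(W); every one is W ⇒ L
n=9: can move to 8, which is L ⇒ W
n=10: moves to 9(W), 5(W), 3(W); every one is W ⇒ L
n=11: can move to 10, which is L ⇒ W
n=12: moves to 11(W), 7(W), 5(W); every one is W ⇒ L
n=13: can move to 12, which is L ⇒ W
n=14: moves to 13(W), 9(W), 7(W); every one is W ⇒ L
n=15: can move to 14, which is L ⇒ W
n=16: moves to 15(W), 11(W), 9(W); every one is W ⇒ L
n=17: can move to 16, which is L ⇒ W
n=18: moves to 17(W), 13(W), 11(W); every one is W ⇒ L
n=19: can move to 18, which is L ⇒ W
n=20: moves to 19(W), 15(W), 13(W); every one is W ⇒ L
n=21: can move to 20, which is L ⇒ W
n=22: moves to 21(W), 17(W), 15(W); every one is W ⇒ L
n=23: can move to 22, which is L ⇒ W
The losing starting values of n are exactly the entries labelled L in this table (12 of them).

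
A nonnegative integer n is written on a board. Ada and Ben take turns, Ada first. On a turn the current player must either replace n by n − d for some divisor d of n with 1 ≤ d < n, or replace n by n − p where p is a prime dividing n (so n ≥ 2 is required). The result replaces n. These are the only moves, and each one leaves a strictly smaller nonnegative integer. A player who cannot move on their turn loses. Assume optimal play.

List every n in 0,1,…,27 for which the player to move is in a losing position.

0, 1, 4, 9, 14, 20, 26

Classify positions by backward induction: terminal positions (no move available) are L. From any other position, the mover wins iff some move reaches an L.
n=0: no move → L
n=1: no move → L
n=2: →0(L), so W
n=3: →0(L), so W
n=4: →2(W), 3(W) — all W, so L
n=5: →0(L), so W
n=6: →4(L), so W
n=7: →0(L), so W
n=8: →4(L), so W
n=9: →6(W), 8(W) — all W, so L
n=10: →9(L), so W
n=11: →0(L), so W
n=12: →9(L), so W
n=13: →0(L), so W
n=14: →7(W), 12(W), 13(W) — all W, so L
n=15: →14(L), so W
n=16: →14(L), so W
n=17: →0(L), so W
n=18: →9(L), so W
n=19: →0(L), so W
n=20: →10(W), 15(W), 16(W), 18(W), 19(W) — all W, so L
n=21: →14(L), so W
n=22: →20(L), so W
n=23: →0(L), so W
n=24: →20(L), so W
n=25: →20(L), so W
n=26: →13(W), 24(W), 25(W) — all W, so L
n=27: →26(L), so W
Reading off the rows marked L gives the requested list; there are 7 such values of n.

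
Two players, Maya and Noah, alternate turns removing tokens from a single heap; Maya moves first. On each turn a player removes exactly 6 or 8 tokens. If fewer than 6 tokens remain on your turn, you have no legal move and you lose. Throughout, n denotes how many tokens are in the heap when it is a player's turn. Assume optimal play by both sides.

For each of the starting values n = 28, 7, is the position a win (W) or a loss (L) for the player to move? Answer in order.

Work bottom-up. With no move the player to move loses. Otherwise the position is W if at least one move leads to an L position for the opponent, and L if every move leads to a W.
n=0: no move → L
n=1: no move → L
n=2: no move → L
n=3: no move → L
n=4: no move → L
n=5: no move → L
n=6: W (go to 0, an L position)
n=7: W (go to 1, an L position)
n=8: W (go to 2, an L position)
n=9: W (go to 3, an L position)
n=10: W (go to 4, an L position)
n=11: W (go to 5, an L position)
n=12: W (go to 4, an L position)
n=13: W (go to 5, an L position)
n=14: L (options 8(W), 6(W) are all W)
n=15: L (options 9(W), 7(W) are all W)
n=16: L (options 10(W), 8(W) are all W)
n=17: L (options 11(W), 9(W) are all W)
n=18: L (options 12(W), 10(W) are all W)
n=19: L (options 13(W), 11(W) are all W)
n=20: W (go to 14, an L position)
n=21: W (go to 15, an L position)
n=22: W (go to 16, an L position)
n=23: W (go to 17, an L position)
n=24: W (go to 18, an L position)
n=25: W (go to 19, an L position)
n=26: W (go to 18, an L position)
n=27: W (go to 19, an L position)
n=28: L (options 22(W), 20(W) are all W)

28: L, 7: W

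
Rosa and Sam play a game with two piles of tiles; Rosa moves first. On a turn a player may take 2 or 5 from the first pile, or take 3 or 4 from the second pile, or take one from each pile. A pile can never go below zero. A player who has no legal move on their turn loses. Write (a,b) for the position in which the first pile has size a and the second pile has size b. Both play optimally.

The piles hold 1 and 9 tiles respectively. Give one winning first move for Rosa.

Move to (1,6).

Positions with no move are L. A position that does have a move is losing for the player to move precisely when every available move leads to a winning position for the opponent. Fill in the labels:
No move ever increases a pile, so every position that can arise here has a ≤ 1 and b ≤ 9; it is enough to label the cells with 0 ≤ a ≤ 1 and 0 ≤ b ≤ 9.
Every move lowers a or b (never raises either), so fill the grid row by row in increasing a, and left to right within a row: each cell's successors are then already labelled.
      b=0  b=1  b=2  b=3  b=4  b=5  b=6  b=7  b=8  b=9
a=0:    L    L    L    W    W    W    W    L    L    L
a=1:    L    W    W    W    W    L    L    L    W    W
Cells with no legal move (terminal, hence L): (0,0), (0,1), (0,2), (1,0).
The remaining L cells, each justified by listing all of its moves:
(0,7): L (options (0,4)(W), (0,3)(W) are all W)
(0,8): L (options (0,5)(W), (0,4)(W) are all W)
(0,9): L (options (0,6)(W), (0,5)(W) are all W)
(1,5): L (options (1,2)(W), (1,1)(W), (0,4)(W) are all W)
(1,6): L (options (1,3)(W), (1,2)(W), (0,5)(W) are all W)
(1,7): L (options (1,4)(W), (1,3)(W), (0,6)(W) are all W)
Every other cell has at least one move into one of the L cells above, so it is W.
From (1,9), the L positions reachable in one move are: (1,6), (1,5), (0,8). Any move reaching one of these is winning.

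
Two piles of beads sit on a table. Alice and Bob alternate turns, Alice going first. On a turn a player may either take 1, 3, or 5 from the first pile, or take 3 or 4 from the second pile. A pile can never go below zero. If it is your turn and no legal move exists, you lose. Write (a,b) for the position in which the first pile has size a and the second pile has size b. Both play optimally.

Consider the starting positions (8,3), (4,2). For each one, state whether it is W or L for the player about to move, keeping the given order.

Positions with no move are L. A position that does have a move is losing for the player to move precisely when every available move leads to a winning position for the opponent. Fill in the labels:
No move ever increases a pile, so every position that can arise here has a ≤ 8 and b ≤ 3; it is enough to label the cells with 0 ≤ a ≤ 8 and 0 ≤ b ≤ 3.
Every move lowers a or b (never raises either), so fill the grid row by row in increasing a, and left to right within a row: each cell's successors are then already labelled.
      b=0  b=1  b=2  b=3
a=0:    L    L    L    W
a=1:    W    W    W    L
a=2:    L    L    L    W
a=3:    W    W    W    L
a=4:    L    L    L    W
a=5:    W    W    W    L
a=6:    L    L    L    W
a=7:    W    W    W    L
a=8:    L    L    L    W
Cells with no legal move (terminal, hence L): (0,0), (0,1), (0,2).
The remaining L cells, each justified by listing all of its moves:
(1,3): L (options (0,3)(W), (1,0)(W) are all W)
(2,0): L (sole option (1,0)(W) is W)
(2,1): L (sole option (1,1)(W) is W)
(2,2): L (sole option (1,2)(W) is W)
(3,3): L (options (2,3)(W), (0,3)(W), (3,0)(W) are all W)
(4,0): L (options (3,0)(W), (1,0)(W) are all W)
(4,1): L (options (3,1)(W), (1,1)(W) are all W)
(4,2): L (options (3,2)(W), (1,2)(W) are all W)
(5,3): L (options (4,3)(W), (2,3)(W), (0,3)(W), (5,0)(W) are all W)
(6,0): L (options (5,0)(W), (3,0)(W), (1,0)(W) are all W)
(6,1): L (options (5,1)(W), (3,1)(W), (1,1)(W) are all W)
(6,2): L (options (5,2)(W), (3,2)(W), (1,2)(W) are all W)
(7,3): L (options (6,3)(W), (4,3)(W), (2,3)(W), (7,0)(W) are all W)
(8,0): L (options (7,0)(W), (5,0)(W), (3,0)(W) are all W)
(8,1): L (options (7,1)(W), (5,1)(W), (3,1)(W) are all W)
(8,2): L (options (7,2)(W), (5,2)(W), (3,2)(W) are all W)
Every other cell has at least one move into one of the L cells above, so it is W.
(8,3): the move to (7,3) reaches an L cell, so W
(4,2): one of the L cells justified above, so L

(8,3): W, (4,2): L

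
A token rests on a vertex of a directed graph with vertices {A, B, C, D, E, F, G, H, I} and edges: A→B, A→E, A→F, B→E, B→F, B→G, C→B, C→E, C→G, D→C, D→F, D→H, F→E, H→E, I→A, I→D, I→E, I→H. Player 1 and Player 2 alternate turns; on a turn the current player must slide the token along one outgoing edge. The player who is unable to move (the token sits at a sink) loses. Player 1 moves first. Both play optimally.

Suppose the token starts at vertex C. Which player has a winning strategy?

Work bottom-up. With no move the player to move loses. Otherwise the position is W if at least one move leads to an L position for the opponent, and L if every move leads to a W.
Every edge goes from a vertex to one that appears earlier in the order G, E, F, B, A, C, H, D, I, so processing vertices in that order labels each vertex after all of its successors.
G: no outgoing edge → L
E: no outgoing edge → L
F: reaches L-position E → W
B: reaches L-position E → W
A: reaches L-position E → W
C: reaches L-position E → W
H: reaches L-position E → W
D: only reaches H(W), C(W), F(W), all W → L
I: reaches L-position D → W
The starting position C is W: Player 1 should move to E, handing over an L position.

Player 1 wins.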